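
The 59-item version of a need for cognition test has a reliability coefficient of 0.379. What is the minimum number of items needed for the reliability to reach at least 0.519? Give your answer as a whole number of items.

105

Invert Spearman-Brown to solve for n:
n = r_target (1 − r_old) / [ r_old (1 − r_target) ]
n = 0.519 × (1 − 0.379) / [ 0.379 × (1 − 0.519) ]
  = 0.322299 / 0.182299 = 1.7680
So the test needs 1.7680 × 59 ≈ 104.31 items; rounding up, 105.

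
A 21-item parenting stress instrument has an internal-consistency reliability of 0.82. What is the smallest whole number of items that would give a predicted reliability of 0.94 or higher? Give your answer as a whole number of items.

73

Invert Spearman-Brown to solve for n:
n = r*(1 − r) / [ r (1 − r*) ]
n = 0.94 × (1 − 0.82) / [ 0.82 × (1 − 0.94) ]
  = 0.1692 / 0.0492 = 3.4390
So the test needs 3.4390 × 21 ≈ 72.22 items; rounding up, 73.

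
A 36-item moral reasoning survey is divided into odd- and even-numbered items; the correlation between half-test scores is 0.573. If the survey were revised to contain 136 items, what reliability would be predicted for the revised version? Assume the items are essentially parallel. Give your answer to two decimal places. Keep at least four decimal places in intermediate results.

First correct the split-half correlation to full-test reliability: r_full = 2 × 0.573 / (1 + 0.573) ≈ 0.7285
Then adjust to 136 items: n = 136/36 = 3.7778
r_new = n·r_full / (1 + (n − 1)·r_full) = 2.7521 / 3.0236 ≈ 0.9102

0.91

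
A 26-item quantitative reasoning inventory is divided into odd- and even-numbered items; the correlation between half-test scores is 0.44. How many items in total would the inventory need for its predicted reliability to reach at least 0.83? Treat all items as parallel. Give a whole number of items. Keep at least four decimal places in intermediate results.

81

Corrected full-test reliability: r_full = 2 × 0.44 / (1 + 0.44) ≈ 0.6111
n = r_tgt(1 − r_full) / [r_full(1 − r_tgt)] = 0.83 × 0.3889 / (0.6111 × 0.17) ≈ 3.1071
Items = 3.1071 × 26 ≈ 80.78 → 81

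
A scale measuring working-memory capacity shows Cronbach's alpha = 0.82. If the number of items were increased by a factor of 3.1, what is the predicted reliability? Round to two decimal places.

0.93

r_new = (3.1 × 0.82) / (1 + (3.1 − 1) × 0.82)
r_new = 2.5420 / 2.7220 ≈ 0.9339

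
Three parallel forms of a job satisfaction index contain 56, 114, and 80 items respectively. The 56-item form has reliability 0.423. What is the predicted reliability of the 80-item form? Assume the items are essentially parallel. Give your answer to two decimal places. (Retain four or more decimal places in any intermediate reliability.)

The 114-item form is not needed; work directly from the 56-item form with n = 80/56 = 1.4286.
r_{80} = n·r / (1 + (n − 1)·r) = 0.6043 / 1.1813 ≈ 0.5116

0.51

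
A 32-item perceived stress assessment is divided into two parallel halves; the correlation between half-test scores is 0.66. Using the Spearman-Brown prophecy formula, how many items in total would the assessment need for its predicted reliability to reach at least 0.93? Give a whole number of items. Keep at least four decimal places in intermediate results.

Corrected full-test reliability: r_full = 2 × 0.66 / (1 + 0.66) ≈ 0.7952
Solve Spearman-Brown for n: n = 0.93(1 − 0.7952) / [0.7952(1 − 0.93)] = 3.4217
Required items = 3.4217 × 32 = 109.49, so 110 items.

110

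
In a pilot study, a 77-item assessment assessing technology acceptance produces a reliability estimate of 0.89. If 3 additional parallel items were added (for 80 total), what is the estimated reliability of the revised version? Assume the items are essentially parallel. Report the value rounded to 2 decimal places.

The new length is 80/77 = 1.039 times the old.
Spearman-Brown: r_new = n·r / (1 + (n − 1)·r)
r_new = (1.039 × 0.89) / (1 + (1.039 − 1) × 0.89)
     = 0.9247 / 1.0347 = 0.8937

0.89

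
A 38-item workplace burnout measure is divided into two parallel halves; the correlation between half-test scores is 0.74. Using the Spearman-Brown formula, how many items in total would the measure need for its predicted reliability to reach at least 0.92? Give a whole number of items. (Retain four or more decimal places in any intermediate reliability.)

77

r_full = 2(0.74)/(1 + 0.74) = 0.8506
Solve Spearman-Brown for n: n = 0.92(1 − 0.8506) / [0.8506(1 − 0.92)] = 2.0199
Items = 2.0199 × 38 ≈ 76.76 → 77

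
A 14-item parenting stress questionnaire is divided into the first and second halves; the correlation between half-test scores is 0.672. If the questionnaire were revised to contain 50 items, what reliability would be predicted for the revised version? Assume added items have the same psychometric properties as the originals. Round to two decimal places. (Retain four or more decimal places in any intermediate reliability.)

0.94

First correct the split-half correlation to full-test reliability: r_full = 2 × 0.672 / (1 + 0.672) ≈ 0.8038
Length factor from 14 to 50 items: n = 50/14 = 3.5714
r_new = n·r_full / (1 + (n − 1)·r_full) = 2.8707 / 3.0669 ≈ 0.9360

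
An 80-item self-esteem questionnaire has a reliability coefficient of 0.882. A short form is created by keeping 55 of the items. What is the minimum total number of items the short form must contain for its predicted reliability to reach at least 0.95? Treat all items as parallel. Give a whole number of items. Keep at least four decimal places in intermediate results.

Short-form reliability: n = 55/80 = 0.6875; r_55 = n·r/(1+(n−1)r) ≈ 0.8371
Length factor from the short form to reach 0.95: n' = 0.95(1 − 0.8371) / [0.8371(1 − 0.95)] ≈ 3.6974
Items = 3.6974 × 55 ≈ 203.36 → 204

204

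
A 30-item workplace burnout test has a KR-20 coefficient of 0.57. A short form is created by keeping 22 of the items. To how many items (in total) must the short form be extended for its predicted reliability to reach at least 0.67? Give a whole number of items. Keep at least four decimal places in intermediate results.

Short-form reliability: n = 22/30 = 0.7333; r_22 = n·r/(1+(n−1)r) ≈ 0.4929
Then solve for n' with r_old = 0.4929, r_target = 0.67: n' = 0.67(1 − 0.4929)/[0.4929(1 − 0.67)] = 2.0888
Total items = 2.0888 × 22 = 45.95, rounded up to 46.

46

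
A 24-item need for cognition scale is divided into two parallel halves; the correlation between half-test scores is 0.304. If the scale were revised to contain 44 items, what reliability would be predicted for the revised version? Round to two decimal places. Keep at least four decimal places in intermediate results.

Spearman-Brown correction (n = 2): r_full = 2·0.304/(1 + 0.304) = 0.4663
Then adjust to 44 items: n = 44/24 = 1.8333
r_new = n·r_full / (1 + (n − 1)·r_full) = 0.8549 / 1.3886 ≈ 0.6157

0.62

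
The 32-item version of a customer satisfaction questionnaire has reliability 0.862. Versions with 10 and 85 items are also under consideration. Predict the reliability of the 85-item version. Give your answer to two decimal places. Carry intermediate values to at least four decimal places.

Only the ratio of lengths matters: n = 85/32 = 2.6562
r_{85} = n·r / (1 + (n − 1)·r) = 2.2896 / 2.4276 ≈ 0.9432

0.94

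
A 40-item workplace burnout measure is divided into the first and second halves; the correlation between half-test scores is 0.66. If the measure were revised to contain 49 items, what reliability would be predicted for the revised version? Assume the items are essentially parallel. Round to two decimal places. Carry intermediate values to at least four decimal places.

0.83

Spearman-Brown correction (n = 2): r_full = 2·0.66/(1 + 0.66) = 0.7952
Then adjust to 49 items: n = 49/40 = 1.2250
r_new = n·r_full / (1 + (n − 1)·r_full) = 0.9741 / 1.1789 ≈ 0.8263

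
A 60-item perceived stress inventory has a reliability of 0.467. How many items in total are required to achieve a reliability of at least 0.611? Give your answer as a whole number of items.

Invert Spearman-Brown to solve for n:
n = r_target (1 − r_old) / [ r_old (1 − r_target) ]
n = 0.611(1 − 0.467) / [0.467(1 − 0.611)]
  = 0.325663 / 0.181663 = 1.7927
So the test needs 1.7927 × 60 ≈ 107.56 items; rounding up, 108.

108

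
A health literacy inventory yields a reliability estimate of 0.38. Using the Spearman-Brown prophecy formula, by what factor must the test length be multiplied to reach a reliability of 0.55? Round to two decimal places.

1.99

Invert Spearman-Brown to solve for n:
n = r*(1 − r) / [ r (1 − r*) ]
n = [0.55 × 0.62] / [0.38 × 0.45]
  = 0.3410 / 0.1710 = 1.9942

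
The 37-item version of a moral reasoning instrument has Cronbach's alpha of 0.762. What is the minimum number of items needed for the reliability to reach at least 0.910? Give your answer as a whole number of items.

n = 0.910(1 − 0.762) / [0.762(1 − 0.910)]
  = 0.216580 / 0.068580 = 3.1581
So the test needs 3.1581 × 37 ≈ 116.85 items; rounding up, 117.

117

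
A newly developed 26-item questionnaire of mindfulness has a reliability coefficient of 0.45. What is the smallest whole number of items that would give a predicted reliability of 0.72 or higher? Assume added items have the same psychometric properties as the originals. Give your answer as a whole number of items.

n = [0.72 × 0.55] / [0.45 × 0.28]
  = 0.3960 / 0.1260 = 3.1429
Items needed = n × 26 = 3.1429 × 26 ≈ 81.72 → round up to 82

82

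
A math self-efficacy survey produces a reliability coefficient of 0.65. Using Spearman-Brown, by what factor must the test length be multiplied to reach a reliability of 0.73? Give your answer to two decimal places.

1.46

Invert Spearman-Brown to solve for n:
n = r*(1 − r) / [ r (1 − r*) ]
n = 0.73 × (1 − 0.65) / [ 0.65 × (1 − 0.73) ]
  = 0.2555 / 0.1755 = 1.4558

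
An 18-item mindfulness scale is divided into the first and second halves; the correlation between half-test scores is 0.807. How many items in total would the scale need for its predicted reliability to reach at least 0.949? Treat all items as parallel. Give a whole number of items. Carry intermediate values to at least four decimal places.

Corrected full-test reliability: r_full = 2 × 0.807 / (1 + 0.807) ≈ 0.8932
Solve Spearman-Brown for n: n = 0.949(1 − 0.8932) / [0.8932(1 − 0.949)] = 2.2249
Required items = 2.2249 × 18 = 40.05, so 41 items.

41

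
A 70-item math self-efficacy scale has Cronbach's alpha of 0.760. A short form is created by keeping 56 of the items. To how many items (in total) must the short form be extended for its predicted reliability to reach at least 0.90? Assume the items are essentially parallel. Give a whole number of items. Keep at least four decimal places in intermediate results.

Short-form reliability: n = 56/70 = 0.8000; r_56 = n·r/(1+(n−1)r) ≈ 0.7170
Then solve for n' with r_old = 0.7170, r_target = 0.90: n' = 0.90(1 − 0.7170)/[0.7170(1 − 0.90)] = 3.5523
Total items = 3.5523 × 56 = 198.93, rounded up to 199.

199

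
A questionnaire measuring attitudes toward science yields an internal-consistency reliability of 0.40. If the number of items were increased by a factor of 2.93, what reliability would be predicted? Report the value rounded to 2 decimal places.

0.66

r_new = 2.93·0.40 / [1 + (2.93 − 1)·0.40]
r_new = 1.1720 / 1.7720 ≈ 0.6614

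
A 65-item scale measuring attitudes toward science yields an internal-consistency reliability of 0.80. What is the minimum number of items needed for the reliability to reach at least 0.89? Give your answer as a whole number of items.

Spearman-Brown solved for the length factor n:
n = r*(1 − r) / [ r (1 − r*) ]
n = 0.89 × (1 − 0.80) / [ 0.80 × (1 − 0.89) ]
n = 0.1780 / 0.0880 ≈ 2.0227
2.0227 × 65 = 131.48 → 132 items

132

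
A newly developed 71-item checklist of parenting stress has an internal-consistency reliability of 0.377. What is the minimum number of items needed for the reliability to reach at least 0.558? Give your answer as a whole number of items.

149

Rearranging the Spearman-Brown formula for n,
n = r*(1 − r) / [ r (1 − r*) ]
n = [0.558 × 0.623] / [0.377 × 0.442]
n = 0.347634 / 0.166634 ≈ 2.0862
So the test needs 2.0862 × 71 ≈ 148.12 items; rounding up, 149.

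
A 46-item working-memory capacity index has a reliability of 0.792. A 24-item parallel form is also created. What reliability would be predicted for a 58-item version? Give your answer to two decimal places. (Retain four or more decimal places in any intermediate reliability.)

The 24-item form is not needed; work directly from the 46-item form with n = 58/46 = 1.2609.
r_{58} = n·r / (1 + (n − 1)·r) = 0.9986 / 1.2066 ≈ 0.8276

0.83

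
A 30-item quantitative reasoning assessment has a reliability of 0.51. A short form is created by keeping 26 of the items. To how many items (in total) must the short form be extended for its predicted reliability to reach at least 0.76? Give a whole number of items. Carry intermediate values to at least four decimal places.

92

Short-form reliability: n = 26/30 = 0.8667; r_26 = n·r/(1+(n−1)r) ≈ 0.4743
Length factor from the short form to reach 0.76: n' = 0.76(1 − 0.4743) / [0.4743(1 − 0.76)] ≈ 3.5098
Total items = 3.5098 × 26 = 91.25, rounded up to 92.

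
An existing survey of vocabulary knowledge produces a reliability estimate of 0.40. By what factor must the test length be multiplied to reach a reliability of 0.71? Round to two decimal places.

3.67

n = 0.71 × (1 − 0.40) / [ 0.40 × (1 − 0.71) ]
n = 0.4260 / 0.1160 ≈ 3.6724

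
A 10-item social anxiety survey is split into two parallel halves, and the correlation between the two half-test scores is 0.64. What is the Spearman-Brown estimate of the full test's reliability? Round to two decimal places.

0.78

Apply the Spearman-Brown correction with n = 2:
r_full = 2(0.64) / (1 + 0.64)
       = 1.2800 / 1.6400 = 0.7805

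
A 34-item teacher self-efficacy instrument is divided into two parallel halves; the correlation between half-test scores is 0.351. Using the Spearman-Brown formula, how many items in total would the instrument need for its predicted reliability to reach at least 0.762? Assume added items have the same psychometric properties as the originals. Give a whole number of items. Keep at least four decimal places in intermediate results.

101

r_full = 2(0.351)/(1 + 0.351) = 0.5196
n = r_tgt(1 − r_full) / [r_full(1 − r_tgt)] = 0.762 × 0.4804 / (0.5196 × 0.238) ≈ 2.9601
Items = 2.9601 × 34 ≈ 100.64 → 101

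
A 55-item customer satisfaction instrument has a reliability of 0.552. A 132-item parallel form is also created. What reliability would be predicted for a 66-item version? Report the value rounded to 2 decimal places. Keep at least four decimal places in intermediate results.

Only the ratio of lengths matters: n = 66/55 = 1.2000
r_{66} = n·r / (1 + (n − 1)·r) = 0.6624 / 1.1104 ≈ 0.5965

0.60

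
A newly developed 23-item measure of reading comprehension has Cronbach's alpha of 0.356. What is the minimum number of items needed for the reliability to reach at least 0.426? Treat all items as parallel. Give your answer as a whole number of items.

31

n = 0.426 × (1 − 0.356) / [ 0.356 × (1 − 0.426) ]
n = 0.274344 / 0.204344 ≈ 1.3426
So the test needs 1.3426 × 23 ≈ 30.88 items; rounding up, 31.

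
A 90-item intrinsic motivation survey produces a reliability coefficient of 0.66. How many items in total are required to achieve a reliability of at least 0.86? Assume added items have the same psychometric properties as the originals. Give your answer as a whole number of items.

285

Invert Spearman-Brown to solve for n:
n = r*(1 − r) / [ r (1 − r*) ]
n = [0.86 × 0.34] / [0.66 × 0.14]
  = 0.2924 / 0.0924 = 3.1645
3.1645 × 90 = 284.81 → 285 items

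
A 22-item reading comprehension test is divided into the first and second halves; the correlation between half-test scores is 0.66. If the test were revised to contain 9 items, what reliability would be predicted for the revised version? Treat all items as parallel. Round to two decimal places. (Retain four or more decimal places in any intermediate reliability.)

First correct the split-half correlation to full-test reliability: r_full = 2 × 0.66 / (1 + 0.66) ≈ 0.7952
Then adjust to 9 items: n = 9/22 = 0.4091
r_new = n·r_full / (1 + (n − 1)·r_full) = 0.3253 / 0.5301 ≈ 0.6137

0.61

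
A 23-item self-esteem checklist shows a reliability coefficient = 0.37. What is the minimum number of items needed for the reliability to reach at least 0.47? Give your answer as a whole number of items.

35

Invert Spearman-Brown to solve for n:
n = r_target (1 − r_old) / [ r_old (1 − r_target) ]
n = 0.47 × (1 − 0.37) / [ 0.37 × (1 − 0.47) ]
  = 0.2961 / 0.1961 = 1.5099
1.5099 × 23 = 34.73 → 35 items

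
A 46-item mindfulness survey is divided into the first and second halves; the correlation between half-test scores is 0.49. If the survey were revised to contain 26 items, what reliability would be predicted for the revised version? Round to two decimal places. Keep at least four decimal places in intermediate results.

Full-test reliability from the split-half r: r_full = 2(0.49)/(1 + 0.49) = 0.6577
Then adjust to 26 items: n = 26/46 = 0.5652
r_new = n·r_full / (1 + (n − 1)·r_full) = 0.3717 / 0.7140 ≈ 0.5206

0.52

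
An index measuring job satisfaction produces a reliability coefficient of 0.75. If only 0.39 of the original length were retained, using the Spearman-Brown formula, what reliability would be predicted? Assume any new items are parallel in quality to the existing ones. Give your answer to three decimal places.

0.539

Spearman-Brown: r_new = n·r / (1 + (n − 1)·r)
r_new = (0.39 × 0.75) / (1 + (0.39 − 1) × 0.75)
     = 0.2925 / 0.5425 = 0.5392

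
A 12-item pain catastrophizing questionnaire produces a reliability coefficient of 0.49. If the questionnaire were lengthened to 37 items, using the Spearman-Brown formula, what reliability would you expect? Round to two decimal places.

Length ratio n = 37/12 = 3.0833
Apply the Spearman-Brown prophecy formula, r' = nr / [1 + (n − 1)r]:
r_new = 3.0833·0.49 / [1 + (3.0833 − 1)·0.49]
     = 1.5108 / 2.0208 = 0.7476

0.75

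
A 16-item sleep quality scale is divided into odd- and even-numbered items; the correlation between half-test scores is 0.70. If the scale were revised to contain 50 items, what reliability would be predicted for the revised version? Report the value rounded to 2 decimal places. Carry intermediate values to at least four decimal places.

Spearman-Brown correction (n = 2): r_full = 2·0.70/(1 + 0.70) = 0.8235
Length factor from 16 to 50 items: n = 50/16 = 3.1250
r_new = n·r_full / (1 + (n − 1)·r_full) = 2.5734 / 2.7499 ≈ 0.9358

0.94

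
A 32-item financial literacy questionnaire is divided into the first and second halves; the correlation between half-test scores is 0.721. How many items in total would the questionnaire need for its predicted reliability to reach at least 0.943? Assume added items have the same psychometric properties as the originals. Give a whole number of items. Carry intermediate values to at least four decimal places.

103

r_full = 2(0.721)/(1 + 0.721) = 0.8379
n = r_tgt(1 − r_full) / [r_full(1 − r_tgt)] = 0.943 × 0.1621 / (0.8379 × 0.057) ≈ 3.2006
Required items = 3.2006 × 32 = 102.42, so 103 items.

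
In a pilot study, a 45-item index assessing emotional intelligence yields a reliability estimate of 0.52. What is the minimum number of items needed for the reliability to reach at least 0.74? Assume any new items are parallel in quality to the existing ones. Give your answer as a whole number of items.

119

Spearman-Brown solved for the length factor n:
n = r*(1 − r) / [ r (1 − r*) ]
n = 0.74 × (1 − 0.52) / [ 0.52 × (1 − 0.74) ]
n = 0.3552 / 0.1352 ≈ 2.6272
Items needed = n × 45 = 2.6272 × 45 ≈ 118.22 → round up to 119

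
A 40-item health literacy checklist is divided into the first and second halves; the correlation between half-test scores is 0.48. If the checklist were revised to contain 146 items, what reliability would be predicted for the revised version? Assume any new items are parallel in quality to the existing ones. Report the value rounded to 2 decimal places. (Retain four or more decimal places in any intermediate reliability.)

0.87

Spearman-Brown correction (n = 2): r_full = 2·0.48/(1 + 0.48) = 0.6486
Then adjust to 146 items: n = 146/40 = 3.6500
r_new = n·r_full / (1 + (n − 1)·r_full) = 2.3674 / 2.7188 ≈ 0.8708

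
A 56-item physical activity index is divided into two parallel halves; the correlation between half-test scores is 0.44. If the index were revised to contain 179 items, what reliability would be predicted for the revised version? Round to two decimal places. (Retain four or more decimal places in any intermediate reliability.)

0.83

Full-test reliability from the split-half r: r_full = 2(0.44)/(1 + 0.44) = 0.6111
Then adjust to 179 items: n = 179/56 = 3.1964
r_new = n·r_full / (1 + (n − 1)·r_full) = 1.9533 / 2.3422 ≈ 0.8340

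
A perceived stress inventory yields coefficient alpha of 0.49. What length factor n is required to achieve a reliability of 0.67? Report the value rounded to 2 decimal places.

n = 0.67(1 − 0.49) / [0.49(1 − 0.67)]
n = 0.3417 / 0.1617 ≈ 2.1132

2.11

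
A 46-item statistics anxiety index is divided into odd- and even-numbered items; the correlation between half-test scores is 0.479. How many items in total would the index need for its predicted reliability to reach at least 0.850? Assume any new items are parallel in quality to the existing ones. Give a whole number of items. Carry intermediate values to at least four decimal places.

142

r_full = 2(0.479)/(1 + 0.479) = 0.6477
n = r_tgt(1 − r_full) / [r_full(1 − r_tgt)] = 0.850 × 0.3523 / (0.6477 × 0.150) ≈ 3.0822
Required items = 3.0822 × 46 = 141.78, so 142 items.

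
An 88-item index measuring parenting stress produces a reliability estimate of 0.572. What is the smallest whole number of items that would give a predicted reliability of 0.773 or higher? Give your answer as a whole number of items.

225

Rearranging the Spearman-Brown formula for n,
n = r*(1 − r) / [ r (1 − r*) ]
n = 0.773 × (1 − 0.572) / [ 0.572 × (1 − 0.773) ]
  = 0.330844 / 0.129844 = 2.5480
So the test needs 2.5480 × 88 ≈ 224.22 items; rounding up, 225.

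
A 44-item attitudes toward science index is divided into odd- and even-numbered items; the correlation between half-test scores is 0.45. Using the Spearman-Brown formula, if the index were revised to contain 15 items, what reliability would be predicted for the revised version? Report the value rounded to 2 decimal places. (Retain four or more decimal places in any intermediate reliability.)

0.36

First correct the split-half correlation to full-test reliability: r_full = 2 × 0.45 / (1 + 0.45) ≈ 0.6207
Length factor from 44 to 15 items: n = 15/44 = 0.3409
r_new = n·r_full / (1 + (n − 1)·r_full) = 0.2116 / 0.5909 ≈ 0.3581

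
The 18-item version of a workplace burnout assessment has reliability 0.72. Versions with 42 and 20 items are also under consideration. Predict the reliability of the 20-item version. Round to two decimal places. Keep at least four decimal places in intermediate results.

Only the ratio of lengths matters: n = 20/18 = 1.1111
r_{20} = n·r / (1 + (n − 1)·r) = 0.8000 / 1.0800 ≈ 0.7407

0.74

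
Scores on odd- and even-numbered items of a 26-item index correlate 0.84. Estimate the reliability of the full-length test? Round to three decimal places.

The full test is twice the length of either half (n = 2).
r_full = 2r_hh / (1 + r_hh) = 2 × 0.84 / (1 + 0.84)
r_full = 1.6800 / 1.8400 ≈ 0.9130

0.913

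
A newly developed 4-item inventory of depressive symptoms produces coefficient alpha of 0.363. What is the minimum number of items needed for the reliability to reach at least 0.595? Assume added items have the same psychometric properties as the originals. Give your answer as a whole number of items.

11

Invert Spearman-Brown to solve for n:
n = r*(1 − r) / [ r (1 − r*) ]
n = 0.595 × (1 − 0.363) / [ 0.363 × (1 − 0.595) ]
  = 0.379015 / 0.147015 = 2.5781
So the test needs 2.5781 × 4 ≈ 10.31 items; rounding up, 11.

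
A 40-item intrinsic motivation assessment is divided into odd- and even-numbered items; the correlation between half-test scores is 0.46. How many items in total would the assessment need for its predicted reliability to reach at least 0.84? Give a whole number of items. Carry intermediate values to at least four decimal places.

124

r_full = 2(0.46)/(1 + 0.46) = 0.6301
n = r_tgt(1 − r_full) / [r_full(1 − r_tgt)] = 0.84 × 0.3699 / (0.6301 × 0.16) ≈ 3.0820
Items = 3.0820 × 40 ≈ 123.28 → 124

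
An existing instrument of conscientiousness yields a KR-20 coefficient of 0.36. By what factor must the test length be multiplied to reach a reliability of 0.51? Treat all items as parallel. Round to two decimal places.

1.85

Invert Spearman-Brown to solve for n:
n = r*(1 − r) / [ r (1 − r*) ]
n = 0.51 × (1 − 0.36) / [ 0.36 × (1 − 0.51) ]
  = 0.3264 / 0.1764 = 1.8503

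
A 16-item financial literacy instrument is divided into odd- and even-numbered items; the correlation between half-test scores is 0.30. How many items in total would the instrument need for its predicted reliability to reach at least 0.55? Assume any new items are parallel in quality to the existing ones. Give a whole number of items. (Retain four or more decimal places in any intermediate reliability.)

23

r_full = 2(0.30)/(1 + 0.30) = 0.4615
n = r_tgt(1 − r_full) / [r_full(1 − r_tgt)] = 0.55 × 0.5385 / (0.4615 × 0.45) ≈ 1.4261
Required items = 1.4261 × 16 = 22.82, so 23 items.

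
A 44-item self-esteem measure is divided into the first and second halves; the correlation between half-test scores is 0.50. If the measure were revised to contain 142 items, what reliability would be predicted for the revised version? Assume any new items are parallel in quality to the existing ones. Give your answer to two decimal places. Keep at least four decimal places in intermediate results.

First correct the split-half correlation to full-test reliability: r_full = 2 × 0.50 / (1 + 0.50) ≈ 0.6667
Length factor from 44 to 142 items: n = 142/44 = 3.2273
r_new = n·r_full / (1 + (n − 1)·r_full) = 2.1516 / 2.4849 ≈ 0.8659

0.87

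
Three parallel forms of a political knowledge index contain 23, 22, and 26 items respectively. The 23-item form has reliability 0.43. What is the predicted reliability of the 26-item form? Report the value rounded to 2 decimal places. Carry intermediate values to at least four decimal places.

0.46

The 22-item form is not needed; work directly from the 23-item form with n = 26/23 = 1.1304.
r_{26} = n·r / (1 + (n − 1)·r) = 0.4861 / 1.0561 ≈ 0.4603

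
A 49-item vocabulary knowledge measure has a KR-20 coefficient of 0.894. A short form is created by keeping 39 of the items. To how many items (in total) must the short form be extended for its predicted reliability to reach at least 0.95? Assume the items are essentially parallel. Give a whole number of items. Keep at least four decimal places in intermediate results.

First, r for the 39-item form: n = 39/49 = 0.7959, so r_39 = 0.7959·0.894/(1 + (0.7959 − 1)·0.894) = 0.8703
Then solve for n' with r_old = 0.8703, r_target = 0.95: n' = 0.95(1 − 0.8703)/[0.8703(1 − 0.95)] = 2.8316
Items = 2.8316 × 39 ≈ 110.43 → 111

111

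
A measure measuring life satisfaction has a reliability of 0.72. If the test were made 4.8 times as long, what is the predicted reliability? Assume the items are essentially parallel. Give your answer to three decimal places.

Spearman-Brown: r_new = n·r / (1 + (n − 1)·r)
r_new = (4.8 × 0.72) / (1 + (4.8 − 1) × 0.72)
     = 3.4560 / 3.7360 = 0.9251

0.925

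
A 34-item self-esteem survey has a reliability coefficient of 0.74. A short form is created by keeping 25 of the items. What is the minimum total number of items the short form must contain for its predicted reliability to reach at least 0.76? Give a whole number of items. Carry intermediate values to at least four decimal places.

38

First, r for the 25-item form: n = 25/34 = 0.7353, so r_25 = 0.7353·0.74/(1 + (0.7353 − 1)·0.74) = 0.6767
Length factor from the short form to reach 0.76: n' = 0.76(1 − 0.6767) / [0.6767(1 − 0.76)] ≈ 1.5129
Items = 1.5129 × 25 ≈ 37.82 → 38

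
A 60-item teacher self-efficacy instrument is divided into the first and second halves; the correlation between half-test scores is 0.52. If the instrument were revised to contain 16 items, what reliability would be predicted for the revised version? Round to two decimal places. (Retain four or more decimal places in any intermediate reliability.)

First correct the split-half correlation to full-test reliability: r_full = 2 × 0.52 / (1 + 0.52) ≈ 0.6842
Then adjust to 16 items: n = 16/60 = 0.2667
r_new = n·r_full / (1 + (n − 1)·r_full) = 0.1825 / 0.4983 ≈ 0.3662

0.37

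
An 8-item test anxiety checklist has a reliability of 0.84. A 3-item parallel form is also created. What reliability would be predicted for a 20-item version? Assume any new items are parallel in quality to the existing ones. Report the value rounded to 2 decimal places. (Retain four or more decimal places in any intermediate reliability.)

0.93

Only the ratio of lengths matters: n = 20/8 = 2.5000
r_{20} = n·r / (1 + (n − 1)·r) = 2.1000 / 2.2600 ≈ 0.9292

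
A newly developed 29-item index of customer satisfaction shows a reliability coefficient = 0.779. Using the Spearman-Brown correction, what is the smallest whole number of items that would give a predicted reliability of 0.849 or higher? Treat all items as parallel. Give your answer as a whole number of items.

47

Rearranging the Spearman-Brown formula for n,
n = r_target (1 − r_old) / [ r_old (1 − r_target) ]
n = 0.849 × (1 − 0.779) / [ 0.779 × (1 − 0.849) ]
n = 0.187629 / 0.117629 ≈ 1.5951
1.5951 × 29 = 46.26 → 47 items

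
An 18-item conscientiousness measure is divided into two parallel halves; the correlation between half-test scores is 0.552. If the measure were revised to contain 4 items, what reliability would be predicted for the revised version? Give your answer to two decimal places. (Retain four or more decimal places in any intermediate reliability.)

Spearman-Brown correction (n = 2): r_full = 2·0.552/(1 + 0.552) = 0.7113
Then adjust to 4 items: n = 4/18 = 0.2222
r_new = n·r_full / (1 + (n − 1)·r_full) = 0.1581 / 0.4468 ≈ 0.3538

0.35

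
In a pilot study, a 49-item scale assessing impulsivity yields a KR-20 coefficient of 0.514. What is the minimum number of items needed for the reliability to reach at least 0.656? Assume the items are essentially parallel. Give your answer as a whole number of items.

89

Invert Spearman-Brown to solve for n:
n = r_target (1 − r_old) / [ r_old (1 − r_target) ]
n = [0.656 × 0.486] / [0.514 × 0.344]
n = 0.318816 / 0.176816 ≈ 1.8031
Items needed = n × 49 = 1.8031 × 49 ≈ 88.35 → round up to 89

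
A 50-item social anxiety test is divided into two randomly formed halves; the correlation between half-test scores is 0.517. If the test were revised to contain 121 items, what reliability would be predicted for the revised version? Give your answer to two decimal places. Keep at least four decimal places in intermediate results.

0.84

First correct the split-half correlation to full-test reliability: r_full = 2 × 0.517 / (1 + 0.517) ≈ 0.6816
Then adjust to 121 items: n = 121/50 = 2.4200
r_new = n·r_full / (1 + (n − 1)·r_full) = 1.6495 / 1.9679 ≈ 0.8382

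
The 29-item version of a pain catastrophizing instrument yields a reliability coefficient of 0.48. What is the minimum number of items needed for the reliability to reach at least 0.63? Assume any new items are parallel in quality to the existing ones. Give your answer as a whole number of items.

Invert Spearman-Brown to solve for n:
n = r*(1 − r) / [ r (1 − r*) ]
n = 0.63 × (1 − 0.48) / [ 0.48 × (1 − 0.63) ]
n = 0.3276 / 0.1776 ≈ 1.8446
1.8446 × 29 = 53.49 → 54 items

54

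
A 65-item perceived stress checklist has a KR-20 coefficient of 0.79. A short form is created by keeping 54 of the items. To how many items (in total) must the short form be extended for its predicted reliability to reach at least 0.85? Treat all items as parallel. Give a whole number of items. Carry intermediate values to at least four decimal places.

98

Short-form reliability: n = 54/65 = 0.8308; r_54 = n·r/(1+(n−1)r) ≈ 0.7576
Length factor from the short form to reach 0.85: n' = 0.85(1 − 0.7576) / [0.7576(1 − 0.85)] ≈ 1.8131
Total items = 1.8131 × 54 = 97.91, rounded up to 98.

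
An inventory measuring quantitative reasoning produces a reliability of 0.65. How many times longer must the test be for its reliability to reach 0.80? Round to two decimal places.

2.15

n = 0.80 × (1 − 0.65) / [ 0.65 × (1 − 0.80) ]
  = 0.2800 / 0.1300 = 2.1538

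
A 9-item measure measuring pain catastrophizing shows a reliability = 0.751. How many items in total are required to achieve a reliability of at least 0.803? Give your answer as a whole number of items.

n = [0.803 × 0.249] / [0.751 × 0.197]
  = 0.199947 / 0.147947 = 1.3515
1.3515 × 9 = 12.16 → 13 items

13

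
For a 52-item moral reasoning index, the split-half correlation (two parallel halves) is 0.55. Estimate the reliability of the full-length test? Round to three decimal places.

0.710

r_full = 2r_hh / (1 + r_hh) = 2 × 0.55 / (1 + 0.55)
r_full = 1.1000 / 1.5500 ≈ 0.7097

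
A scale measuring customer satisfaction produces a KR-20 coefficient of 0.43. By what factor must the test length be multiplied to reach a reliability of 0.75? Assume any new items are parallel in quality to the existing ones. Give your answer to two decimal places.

3.98

Invert Spearman-Brown to solve for n:
n = r*(1 − r) / [ r (1 − r*) ]
n = 0.75(1 − 0.43) / [0.43(1 − 0.75)]
  = 0.4275 / 0.1075 = 3.9767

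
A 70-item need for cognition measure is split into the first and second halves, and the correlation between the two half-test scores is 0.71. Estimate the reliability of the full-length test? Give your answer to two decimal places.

Each half is half the length of the full test, so the full test is n = 2 times a half.
r_full = 2(0.71) / (1 + 0.71)
       = 1.4200 / 1.7100 = 0.8304

0.83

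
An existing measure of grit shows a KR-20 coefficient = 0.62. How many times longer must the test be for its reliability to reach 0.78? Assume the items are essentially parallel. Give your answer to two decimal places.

Spearman-Brown solved for the length factor n:
n = r*(1 − r) / [ r (1 − r*) ]
n = 0.78(1 − 0.62) / [0.62(1 − 0.78)]
  = 0.2964 / 0.1364 = 2.1730

2.17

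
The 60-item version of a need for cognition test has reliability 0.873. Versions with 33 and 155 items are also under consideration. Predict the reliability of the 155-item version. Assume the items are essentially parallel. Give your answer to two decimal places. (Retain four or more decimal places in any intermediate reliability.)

Only the ratio of lengths matters: n = 155/60 = 2.5833
r_{155} = n·r / (1 + (n − 1)·r) = 2.2552 / 2.3822 ≈ 0.9467

0.95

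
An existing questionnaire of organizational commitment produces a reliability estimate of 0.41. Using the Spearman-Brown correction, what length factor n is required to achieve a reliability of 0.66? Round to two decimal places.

Invert Spearman-Brown to solve for n:
n = r*(1 − r) / [ r (1 − r*) ]
n = 0.66 × (1 − 0.41) / [ 0.41 × (1 − 0.66) ]
  = 0.3894 / 0.1394 = 2.7934

2.79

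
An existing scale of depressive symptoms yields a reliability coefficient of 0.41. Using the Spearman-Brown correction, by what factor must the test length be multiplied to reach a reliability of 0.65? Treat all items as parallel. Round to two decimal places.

Spearman-Brown solved for the length factor n:
n = r*(1 − r) / [ r (1 − r*) ]
n = [0.65 × 0.59] / [0.41 × 0.35]
  = 0.3835 / 0.1435 = 2.6725

2.67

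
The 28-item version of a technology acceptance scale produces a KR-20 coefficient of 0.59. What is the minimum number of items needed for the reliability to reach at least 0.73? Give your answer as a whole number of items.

Invert Spearman-Brown to solve for n:
n = r_target (1 − r_old) / [ r_old (1 − r_target) ]
n = [0.73 × 0.41] / [0.59 × 0.27]
n = 0.2993 / 0.1593 ≈ 1.8788
Items needed = n × 28 = 1.8788 × 28 ≈ 52.61 → round up to 53

53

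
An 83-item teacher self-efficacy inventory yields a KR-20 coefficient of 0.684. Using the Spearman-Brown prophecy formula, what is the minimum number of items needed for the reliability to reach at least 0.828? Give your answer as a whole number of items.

185

n = 0.828 × (1 − 0.684) / [ 0.684 × (1 − 0.828) ]
  = 0.261648 / 0.117648 = 2.2240
2.2240 × 83 = 184.59 → 185 items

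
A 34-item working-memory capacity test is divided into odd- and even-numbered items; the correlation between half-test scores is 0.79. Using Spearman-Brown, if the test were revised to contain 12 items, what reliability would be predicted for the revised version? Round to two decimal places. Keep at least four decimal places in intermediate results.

First correct the split-half correlation to full-test reliability: r_full = 2 × 0.79 / (1 + 0.79) ≈ 0.8827
Then adjust to 12 items: n = 12/34 = 0.3529
r_new = n·r_full / (1 + (n − 1)·r_full) = 0.3115 / 0.4288 ≈ 0.7264

0.73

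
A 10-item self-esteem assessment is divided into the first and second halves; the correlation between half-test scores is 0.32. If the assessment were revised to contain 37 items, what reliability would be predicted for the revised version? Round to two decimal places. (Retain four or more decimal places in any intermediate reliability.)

0.78

First correct the split-half correlation to full-test reliability: r_full = 2 × 0.32 / (1 + 0.32) ≈ 0.4848
Length factor from 10 to 37 items: n = 37/10 = 3.7000
r_new = n·r_full / (1 + (n − 1)·r_full) = 1.7938 / 2.3090 ≈ 0.7769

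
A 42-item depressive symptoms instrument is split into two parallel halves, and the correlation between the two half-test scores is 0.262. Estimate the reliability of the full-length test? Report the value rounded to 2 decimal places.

Each half is half the length of the full test, so the full test is n = 2 times a half.
r_full = 2(0.262) / (1 + 0.262)
       = 0.5240 / 1.2620 = 0.4152

0.42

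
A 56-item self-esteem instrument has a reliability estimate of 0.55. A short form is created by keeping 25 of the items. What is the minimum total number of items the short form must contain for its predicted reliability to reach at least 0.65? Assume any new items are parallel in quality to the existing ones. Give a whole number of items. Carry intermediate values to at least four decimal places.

86

Short-form reliability: n = 25/56 = 0.4464; r_25 = n·r/(1+(n−1)r) ≈ 0.3530
Length factor from the short form to reach 0.65: n' = 0.65(1 − 0.3530) / [0.3530(1 − 0.65)] ≈ 3.4039
Total items = 3.4039 × 25 = 85.10, rounded up to 86.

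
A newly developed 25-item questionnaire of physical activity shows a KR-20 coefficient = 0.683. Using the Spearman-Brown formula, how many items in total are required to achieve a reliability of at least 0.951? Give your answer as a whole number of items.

Invert Spearman-Brown to solve for n:
n = r_target (1 − r_old) / [ r_old (1 − r_target) ]
n = [0.951 × 0.317] / [0.683 × 0.049]
  = 0.301467 / 0.033467 = 9.0079
9.0079 × 25 = 225.20 → 226 items

226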